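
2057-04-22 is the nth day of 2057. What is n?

112

Days in months before April: 31 + 28 + 31 = 90.
Plus 22 days into April → day 112.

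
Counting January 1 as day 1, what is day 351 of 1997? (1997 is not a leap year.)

January has 31 days (351 − 31 = 320 remain).
February has 28 days (320 − 28 = 292 remain).
March has 31 days (292 − 31 = 261 remain).
April has 30 days (261 − 30 = 231 remain).
May has 31 days (231 − 31 = 200 remain).
June has 30 days (200 − 30 = 170 remain).
July has 31 days (170 − 31 = 139 remain).
August has 31 days (139 − 31 = 108 remain).
September has 30 days (108 − 30 = 78 remain).
October has 31 days (78 − 31 = 47 remain).
November has 30 days (47 − 30 = 17 remain).
17 into December → December 17.

December 17, 1997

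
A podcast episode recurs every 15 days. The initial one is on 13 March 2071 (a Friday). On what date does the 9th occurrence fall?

The 9th occurrence is 8 intervals after the first: 8 × 15 = 120 days after 13 March 2071.
March has 31 days — 18 days to the end of March leaves 102.
April has 30 days (72 left).
May has 31 days (41 left).
June has 30 days (11 left).
11 days into July → 11 July 2071.

11 July 2071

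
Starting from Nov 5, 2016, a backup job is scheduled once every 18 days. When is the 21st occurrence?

Oct 31, 2017

The 21st occurrence is 20 intervals after the first: 20 × 18 = 360 days after Nov 5, 2016.
Nov has 30 days — 25 days to the end of Nov leaves 335.
Dec has 31 days (304 left).
Jan has 31 days (273 left).
Feb has 28 days (245 left).
Mar has 31 days (214 left).
Apr has 30 days (184 left).
May has 31 days (153 left).
Jun has 30 days (123 left).
Jul has 31 days (92 left).
Aug has 31 days (61 left).
Sep has 30 days (31 left).
31 days into Oct → Oct 31, 2017.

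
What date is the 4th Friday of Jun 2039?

The first Friday of Jun 2039 is Jun 3.
The 4th Friday is 3 weeks later: 3 + 21 = 24.

Jun 24, 2039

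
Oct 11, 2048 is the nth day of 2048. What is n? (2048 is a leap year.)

Days in months before Oct: 31 + 29 + 31 + 30 + 31 + 30 + 31 + 31 + 30 = 274.
Plus 11 days into Oct → day 285.

285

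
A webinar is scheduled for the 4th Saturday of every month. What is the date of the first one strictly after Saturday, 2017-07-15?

2017-07-22

July 2017 starts on a Saturday; its first Saturday is the 1st, so the 4th Saturday is the 22nd — 2017-07-22.
2017-07-22 is after 2017-07-15, so that is the next one.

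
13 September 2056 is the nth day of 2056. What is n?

Days in months before September: 31 + 29 + 31 + 30 + 31 + 30 + 31 + 31 = 244.
Plus 13 days into September → day 257.

257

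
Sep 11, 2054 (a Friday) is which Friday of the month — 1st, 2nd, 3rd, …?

2nd

Day 11 falls in week ⌈11/7⌉ of the month.
Days 1–7 hold the 1st Friday, 8–14 the 2nd, 15–21 the 3rd, 22–28 the 4th, 29–31 the 5th.
11 is in the range for the 2nd.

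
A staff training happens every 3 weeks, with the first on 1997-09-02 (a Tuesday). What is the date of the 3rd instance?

The 3rd occurrence is 2 intervals after the first: 2 × 21 = 42 days after 1997-09-02.
September has 30 days — 28 days to the end of September leaves 14.
14 days into October → 1997-10-14.

1997-10-14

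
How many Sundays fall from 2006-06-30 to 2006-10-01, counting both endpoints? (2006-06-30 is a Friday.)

2006-06-30 is a Friday; the first Sunday on or after it is 2006-07-02 (2 days later).
From 2006-07-02 to 2006-10-01: 29 + 31 + 30 + 1 = 91 days (rest of July, August, September, October).
91 ÷ 7 = 13 full weeks with remainder 0, so 13 more Sundays after the first → 14.

14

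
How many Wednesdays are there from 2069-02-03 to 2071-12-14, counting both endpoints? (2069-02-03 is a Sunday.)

2069-02-03 is a Sunday; the first Wednesday on or after it is 2069-02-06 (3 days later).
From 2069-02-06 to 2071-12-14: 328 + 365 + 348 = 1041 days (rest of 2069, 2070, to 2071-12-14 in 2071).
1041 ÷ 7 = 148 full weeks with remainder 5, so 148 more Wednesdays after the first → 149.

149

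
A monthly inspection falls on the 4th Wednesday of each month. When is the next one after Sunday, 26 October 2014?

October 2014 starts on a Wednesday; its first Wednesday is the 1st, so the 4th Wednesday is the 22nd — 22 October 2014.
That is not after 26 October 2014, so look at November 2014.
November 2014 starts on a Saturday; its first Wednesday is the 5th, so the 4th Wednesday is the 26th — 26 November 2014.

26 November 2014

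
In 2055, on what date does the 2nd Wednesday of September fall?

September 2055 begins on a Wednesday, so the first Wednesday is September 1.
The 2nd Wednesday is 1 weeks later: 1 + 7 = 8.

2055-09-08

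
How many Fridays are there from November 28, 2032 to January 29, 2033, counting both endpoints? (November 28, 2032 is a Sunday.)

November 28, 2032 is a Sunday; the first Friday on or after it is December 3, 2032 (5 days later).
From December 3, 2032 to January 29, 2033: 28 + 29 = 57 days (rest of December, January).
57 ÷ 7 = 8 full weeks with remainder 1, so 8 more Fridays after the first → 9.

9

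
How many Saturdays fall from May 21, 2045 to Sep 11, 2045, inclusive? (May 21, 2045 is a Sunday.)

16

May 21, 2045 is a Sunday; the first Saturday on or after it is May 27, 2045 (6 days later).
From May 27, 2045 to Sep 11, 2045: 4 + 30 + 31 + 31 + 11 = 107 days (rest of May, Jun, Jul, Aug, Sep).
107 ÷ 7 = 15 full weeks with remainder 2, so 15 more Saturdays after the first → 16.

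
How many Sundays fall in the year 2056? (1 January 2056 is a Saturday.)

53

1 January 2056 is a Saturday; the first Sunday on or after it is 2 January 2056 (1 day later).
From 2 January 2056 to 31 December 2056: 29 + 29 + 31 + 30 + 31 + 30 + 31 + 31 + 30 + 31 + 30 + 31 = 364 days (rest of January, February, March, April, May, June, July, August, September, October, November, December).
364 ÷ 7 = 52 full weeks with remainder 0, so 52 more Sundays after the first → 53.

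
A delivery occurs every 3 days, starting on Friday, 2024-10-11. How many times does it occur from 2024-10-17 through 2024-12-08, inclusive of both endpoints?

Occurrences land 3·i days after 2024-10-11 for i = 0, 1, 2, …
2024-10-17 is 6 days after the start; 6 ÷ 3 = 2 remainder 0. First occurrence in the window: #3 on 2024-10-17 (2×3 = 6 days in).
2024-12-08 is 58 days after the start; 58 ÷ 3 = 19 remainder 1. Last occurrence in the window: #20 on 2024-12-07.
Occurrences #3 through #20: 18 in total.

18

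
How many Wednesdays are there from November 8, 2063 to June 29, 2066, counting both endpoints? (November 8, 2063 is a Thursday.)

November 8, 2063 is a Thursday; the first Wednesday on or after it is November 14, 2063 (6 days later).
From November 14, 2063 to June 29, 2066: 47 + 366 + 365 + 180 = 958 days (rest of 2063, 2064, 2065, to June 29, 2066 in 2066).
958 ÷ 7 = 136 full weeks with remainder 6, so 136 more Wednesdays after the first → 137.

137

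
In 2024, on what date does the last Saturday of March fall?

March 2024 begins on a Friday, so the first Saturday is March 2 (1 day later).
March 2024 has 31 days. Adding weeks: 2, 9, 16, 23, 30 — the last one ≤ 31 is the 30th.

March 30, 2024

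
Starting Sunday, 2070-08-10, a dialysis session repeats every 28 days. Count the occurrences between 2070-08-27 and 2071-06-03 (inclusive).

Occurrences land 28·i days after 2070-08-10 for i = 0, 1, 2, …
2070-08-27 is 17 days after the start; 17 ÷ 28 = 0 remainder 17; since the remainder is 17, round up to i = 1. First occurrence in the window: #2 on 2070-09-07 (1×28 = 28 days in).
2071-06-03 is 297 days after the start; 297 ÷ 28 = 10 remainder 17. Last occurrence in the window: #11 on 2071-05-17.
Occurrences #2 through #11: 10 in total.

10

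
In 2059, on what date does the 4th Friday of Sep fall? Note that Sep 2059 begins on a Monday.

Sep 2059 begins on a Monday, so the first Friday is Sep 5 (4 days later).
The 4th Friday is 3 weeks later: 5 + 21 = 26.

Sep 26, 2059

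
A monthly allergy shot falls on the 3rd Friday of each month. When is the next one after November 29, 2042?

December 19, 2042

November 2042 starts on a Saturday; its first Friday is the 7th, so the 3rd Friday is the 21st — November 21, 2042.
That is not after November 29, 2042, so look at December 2042.
December 2042 starts on a Monday; its first Friday is the 5th, so the 3rd Friday is the 19th — December 19, 2042.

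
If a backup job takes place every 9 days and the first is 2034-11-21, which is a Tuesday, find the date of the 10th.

2035-02-10

The 10th occurrence is 9 intervals after the first: 9 × 9 = 81 days after 2034-11-21.
November has 30 days — 9 days to the end of November leaves 72.
December has 31 days (41 left).
January has 31 days (10 left).
10 days into February → 2035-02-10.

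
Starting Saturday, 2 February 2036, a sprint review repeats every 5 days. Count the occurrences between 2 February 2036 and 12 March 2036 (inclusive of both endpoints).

8

Occurrences land 5·i days after 2 February 2036 for i = 0, 1, 2, …
The window opens on the start date, so the first occurrence inside is #1 on 2 February 2036.
12 March 2036 is 39 days after the start; 39 ÷ 5 = 7 remainder 4. Last occurrence in the window: #8 on 8 March 2036.
Occurrences #1 through #8: 8 in total.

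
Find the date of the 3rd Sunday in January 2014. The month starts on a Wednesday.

2014-01-19

January 2014 begins on a Wednesday, so the first Sunday is January 5 (4 days later).
The 3rd Sunday is 2 weeks later: 5 + 14 = 19.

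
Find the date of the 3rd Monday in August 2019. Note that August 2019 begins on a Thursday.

2019-08-19

August 2019 begins on a Thursday, so the first Monday is August 5 (4 days later).
The 3rd Monday is 2 weeks later: 5 + 14 = 19.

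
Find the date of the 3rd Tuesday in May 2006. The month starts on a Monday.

May 2006 begins on a Monday, so the first Tuesday is May 2 (1 day later).
The 3rd Tuesday is 2 weeks later: 2 + 14 = 16.

2006-05-16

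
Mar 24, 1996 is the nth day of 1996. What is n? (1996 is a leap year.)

84

Days in months before Mar: 31 + 29 = 60.
Plus 24 days into Mar → day 84.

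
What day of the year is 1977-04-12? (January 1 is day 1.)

102

Days in months before April: 31 + 28 + 31 = 90.
Plus 12 days into April → day 102.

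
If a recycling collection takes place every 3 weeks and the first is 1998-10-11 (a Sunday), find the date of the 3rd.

The 3rd occurrence is 2 intervals after the first: 2 × 21 = 42 days after 1998-10-11.
October has 31 days — 20 days to the end of October leaves 22.
22 days into November → 1998-11-22.

1998-11-22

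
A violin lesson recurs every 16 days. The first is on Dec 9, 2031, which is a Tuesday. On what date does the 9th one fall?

Apr 15, 2032

The 9th occurrence is 8 intervals after the first: 8 × 16 = 128 days after Dec 9, 2031.
Dec has 31 days — 22 days to the end of Dec leaves 106.
Jan has 31 days (75 left).
Feb has 29 days (46 left).
Mar has 31 days (15 left).
15 days into Apr → Apr 15, 2032.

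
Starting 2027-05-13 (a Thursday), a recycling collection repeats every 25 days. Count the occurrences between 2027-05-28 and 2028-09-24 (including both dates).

20

Occurrences land 25·i days after 2027-05-13 for i = 0, 1, 2, …
2027-05-28 is 15 days after the start; 15 ÷ 25 = 0 remainder 15; since the remainder is 15, round up to i = 1. First occurrence in the window: #2 on 2027-06-07 (1×25 = 25 days in).
2028-09-24 is 500 days after the start; 500 ÷ 25 = 20 remainder 0. Last occurrence in the window: #21 on 2028-09-24.
Occurrences #2 through #21: 20 in total.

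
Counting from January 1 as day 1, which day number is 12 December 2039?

346

Days in months before December: 31 + 28 + 31 + 30 + 31 + 30 + 31 + 31 + 30 + 31 + 30 = 334.
Plus 12 days into December → day 346.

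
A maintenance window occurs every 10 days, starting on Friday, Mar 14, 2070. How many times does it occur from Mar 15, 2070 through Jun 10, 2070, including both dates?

8

Occurrences land 10·i days after Mar 14, 2070 for i = 0, 1, 2, …
Mar 15, 2070 is 1 day after the start; 1 ÷ 10 = 0 remainder 1; since the remainder is 1, round up to i = 1. First occurrence in the window: #2 on Mar 24, 2070 (1×10 = 10 days in).
Jun 10, 2070 is 88 days after the start; 88 ÷ 10 = 8 remainder 8. Last occurrence in the window: #9 on Jun 2, 2070.
Occurrences #2 through #9: 8 in total.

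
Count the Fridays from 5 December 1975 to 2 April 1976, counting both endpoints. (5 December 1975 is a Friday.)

18

5 December 1975 is a Friday; the first Friday on or after it is 5 December 1975.
From 5 December 1975 to 2 April 1976: 26 + 31 + 29 + 31 + 2 = 119 days (rest of December, January, February, March, April).
119 ÷ 7 = 17 full weeks with remainder 0, so 17 more Fridays after the first → 18.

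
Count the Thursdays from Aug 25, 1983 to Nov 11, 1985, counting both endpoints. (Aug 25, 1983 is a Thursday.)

116

Aug 25, 1983 is a Thursday; the first Thursday on or after it is Aug 25, 1983.
From Aug 25, 1983 to Nov 11, 1985: 128 + 366 + 315 = 809 days (rest of 1983, 1984, to Nov 11, 1985 in 1985).
809 ÷ 7 = 115 full weeks with remainder 4, so 115 more Thursdays after the first → 116.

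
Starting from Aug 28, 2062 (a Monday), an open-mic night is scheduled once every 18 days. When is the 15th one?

May 7, 2063

The 15th occurrence is 14 intervals after the first: 14 × 18 = 252 days after Aug 28, 2062.
Aug has 31 days — 3 days to the end of Aug leaves 249.
Sep has 30 days (219 left).
Oct has 31 days (188 left).
Nov has 30 days (158 left).
Dec has 31 days (127 left).
Jan has 31 days (96 left).
Feb has 28 days (68 left).
Mar has 31 days (37 left).
Apr has 30 days (7 left).
7 days into May → May 7, 2063.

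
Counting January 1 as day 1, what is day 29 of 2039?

29 into January → January 29.

2039-01-29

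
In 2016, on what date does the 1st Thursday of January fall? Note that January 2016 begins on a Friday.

January 2016 begins on a Friday, so the first Thursday is January 7 (6 days later).

2016-01-07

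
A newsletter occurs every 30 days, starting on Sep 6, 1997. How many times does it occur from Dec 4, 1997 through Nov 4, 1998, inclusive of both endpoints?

Occurrences land 30·i days after Sep 6, 1997 for i = 0, 1, 2, …
Dec 4, 1997 is 89 days after the start; 89 ÷ 30 = 2 remainder 29; since the remainder is 29, round up to i = 3. First occurrence in the window: #4 on Dec 5, 1997 (3×30 = 90 days in).
Nov 4, 1998 is 424 days after the start; 424 ÷ 30 = 14 remainder 4. Last occurrence in the window: #15 on Oct 31, 1998.
Occurrences #4 through #15: 12 in total.

12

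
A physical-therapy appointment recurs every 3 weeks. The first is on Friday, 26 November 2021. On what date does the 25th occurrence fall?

14 April 2023

The 25th occurrence is 24 intervals after the first: 24 × 21 = 504 days after 26 November 2021.
November has 30 days — 4 days to the end of November leaves 500.
From end of November to end of 2021 is 31 days (469 left).
2022 has 365 days (104 left).
January has 31 days (73 left).
February has 28 days (45 left).
March has 31 days (14 left).
14 days into April → 14 April 2023.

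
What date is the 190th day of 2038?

2038-07-09

January has 31 days (190 − 31 = 159 remain).
February has 28 days (159 − 28 = 131 remain).
March has 31 days (131 − 31 = 100 remain).
April has 30 days (100 − 30 = 70 remain).
May has 31 days (70 − 31 = 39 remain).
June has 30 days (39 − 30 = 9 remain).
9 into July → July 9.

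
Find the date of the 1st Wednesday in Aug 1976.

Aug 4, 1976

Aug 1976 begins on a Sunday, so the first Wednesday is Aug 4 (3 days later).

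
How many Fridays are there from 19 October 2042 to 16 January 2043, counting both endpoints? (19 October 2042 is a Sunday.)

13

19 October 2042 is a Sunday; the first Friday on or after it is 24 October 2042 (5 days later).
From 24 October 2042 to 16 January 2043: 7 + 30 + 31 + 16 = 84 days (rest of October, November, December, January).
84 ÷ 7 = 12 full weeks with remainder 0, so 12 more Fridays after the first → 13.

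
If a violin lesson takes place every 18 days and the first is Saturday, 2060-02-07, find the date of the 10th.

The 10th occurrence is 9 intervals after the first: 9 × 18 = 162 days after 2060-02-07.
February has 29 days — 22 days to the end of February leaves 140.
March has 31 days (109 left).
April has 30 days (79 left).
May has 31 days (48 left).
June has 30 days (18 left).
18 days into July → 2060-07-18.

2060-07-18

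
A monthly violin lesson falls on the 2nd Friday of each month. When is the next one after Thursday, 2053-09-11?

2053-09-12

September 2053 starts on a Monday; its first Friday is the 5th, so the 2nd Friday is the 12th — 2053-09-12.
2053-09-12 is after 2053-09-11, so that is the next one.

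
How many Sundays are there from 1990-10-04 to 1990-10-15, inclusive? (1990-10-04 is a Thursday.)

1990-10-04 is a Thursday; the first Sunday on or after it is 1990-10-07 (3 days later).
From 1990-10-07 to 1990-10-15 is 15 − 7 = 8 days.
8 ÷ 7 = 1 full weeks with remainder 1, so 1 more Sundays after the first → 2.

2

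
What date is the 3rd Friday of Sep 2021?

The first Friday of Sep 2021 is Sep 3.
The 3rd Friday is 2 weeks later: 3 + 14 = 17.

Sep 17, 2021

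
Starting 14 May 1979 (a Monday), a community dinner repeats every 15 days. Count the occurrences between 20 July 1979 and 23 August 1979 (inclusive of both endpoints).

2

Occurrences land 15·i days after 14 May 1979 for i = 0, 1, 2, …
20 July 1979 is 67 days after the start; 67 ÷ 15 = 4 remainder 7; since the remainder is 7, round up to i = 5. First occurrence in the window: #6 on 28 July 1979 (5×15 = 75 days in).
23 August 1979 is 101 days after the start; 101 ÷ 15 = 6 remainder 11. Last occurrence in the window: #7 on 12 August 1979.
Occurrences #6 through #7: 2 in total.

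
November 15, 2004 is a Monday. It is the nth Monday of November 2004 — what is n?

3rd

Day 15 falls in week ⌈15/7⌉ of the month.
Days 1–7 hold the 1st Monday, 8–14 the 2nd, 15–21 the 3rd, 22–28 the 4th, 29–31 the 5th.
15 is in the range for the 3rd.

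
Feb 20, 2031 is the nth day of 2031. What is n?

Days in months before Feb: 31 = 31.
Plus 20 days into Feb → day 51.

51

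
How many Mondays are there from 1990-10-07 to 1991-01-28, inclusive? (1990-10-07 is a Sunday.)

17

1990-10-07 is a Sunday; the first Monday on or after it is 1990-10-08 (1 day later).
From 1990-10-08 to 1991-01-28: 23 + 30 + 31 + 28 = 112 days (rest of October, November, December, January).
112 ÷ 7 = 16 full weeks with remainder 0, so 16 more Mondays after the first → 17.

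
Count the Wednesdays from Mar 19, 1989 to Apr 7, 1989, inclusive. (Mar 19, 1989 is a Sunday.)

3

Mar 19, 1989 is a Sunday; the first Wednesday on or after it is Mar 22, 1989 (3 days later).
From Mar 22, 1989 to Apr 7, 1989: 9 + 7 = 16 days (rest of Mar, Apr).
16 ÷ 7 = 2 full weeks with remainder 2, so 2 more Wednesdays after the first → 3.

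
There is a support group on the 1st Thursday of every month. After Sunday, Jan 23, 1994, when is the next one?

Jan 1994 starts on a Saturday, so its 1st Thursday is Jan 6, 1994 (5 days in).
That is not after Jan 23, 1994, so look at Feb 1994.
Feb 1994 starts on a Tuesday, so its 1st Thursday is Feb 3, 1994 (2 days in).

Feb 3, 1994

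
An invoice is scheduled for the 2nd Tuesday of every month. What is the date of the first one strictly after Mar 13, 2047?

Mar 2047 starts on a Friday; its first Tuesday is the 5th, so the 2nd Tuesday is the 12th — Mar 12, 2047.
That is not after Mar 13, 2047, so look at Apr 2047.
Apr 2047 starts on a Monday; its first Tuesday is the 2nd, so the 2nd Tuesday is the 9th — Apr 9, 2047.

Apr 9, 2047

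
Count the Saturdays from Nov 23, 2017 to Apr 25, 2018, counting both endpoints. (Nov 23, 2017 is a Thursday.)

22

Nov 23, 2017 is a Thursday; the first Saturday on or after it is Nov 25, 2017 (2 days later).
From Nov 25, 2017 to Apr 25, 2018: 5 + 31 + 31 + 28 + 31 + 25 = 151 days (rest of Nov, Dec, Jan, Feb, Mar, Apr).
151 ÷ 7 = 21 full weeks with remainder 4, so 21 more Saturdays after the first → 22.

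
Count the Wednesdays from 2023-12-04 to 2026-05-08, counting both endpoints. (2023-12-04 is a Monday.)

127

2023-12-04 is a Monday; the first Wednesday on or after it is 2023-12-06 (2 days later).
From 2023-12-06 to 2026-05-08: 25 + 366 + 365 + 128 = 884 days (rest of 2023, 2024, 2025, to 2026-05-08 in 2026).
884 ÷ 7 = 126 full weeks with remainder 2, so 126 more Wednesdays after the first → 127.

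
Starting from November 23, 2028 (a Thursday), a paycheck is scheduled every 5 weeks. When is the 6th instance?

The 6th occurrence is 5 intervals after the first: 5 × 35 = 175 days after November 23, 2028.
November has 30 days — 7 days to the end of November leaves 168.
December has 31 days (137 left).
January has 31 days (106 left).
February has 28 days (78 left).
March has 31 days (47 left).
April has 30 days (17 left).
17 days into May → May 17, 2029.

May 17, 2029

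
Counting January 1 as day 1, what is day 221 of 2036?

January has 31 days (221 − 31 = 190 remain).
February has 29 days (190 − 29 = 161 remain).
March has 31 days (161 − 31 = 130 remain).
April has 30 days (130 − 30 = 100 remain).
May has 31 days (100 − 31 = 69 remain).
June has 30 days (69 − 30 = 39 remain).
July has 31 days (39 − 31 = 8 remain).
8 into August → August 8.

8 August 2036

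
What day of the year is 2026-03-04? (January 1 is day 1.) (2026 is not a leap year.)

Days in months before March: 31 + 28 = 59.
Plus 4 days into March → day 63.

63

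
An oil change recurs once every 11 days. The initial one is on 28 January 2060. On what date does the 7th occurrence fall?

The 7th occurrence is 6 intervals after the first: 6 × 11 = 66 days after 28 January 2060.
January has 31 days — 3 days to the end of January leaves 63.
February has 29 days (34 left).
March has 31 days (3 left).
3 days into April → 3 April 2060.

3 April 2060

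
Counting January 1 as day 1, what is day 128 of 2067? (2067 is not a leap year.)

January has 31 days (128 − 31 = 97 remain).
February has 28 days (97 − 28 = 69 remain).
March has 31 days (69 − 31 = 38 remain).
April has 30 days (38 − 30 = 8 remain).
8 into May → May 8.

8 May 2067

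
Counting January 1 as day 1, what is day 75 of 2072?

January has 31 days (75 − 31 = 44 remain).
February has 29 days (44 − 29 = 15 remain).
15 into March → March 15.

March 15, 2072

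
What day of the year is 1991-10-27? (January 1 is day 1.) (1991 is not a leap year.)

300

Days in months before October: 31 + 28 + 31 + 30 + 31 + 30 + 31 + 31 + 30 = 273.
Plus 27 days into October → day 300.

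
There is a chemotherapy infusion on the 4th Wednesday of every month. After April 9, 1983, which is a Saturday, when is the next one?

April 27, 1983

April 1983 starts on a Friday; its first Wednesday is the 6th, so the 4th Wednesday is the 27th — April 27, 1983.
April 27, 1983 is after April 9, 1983, so that is the next one.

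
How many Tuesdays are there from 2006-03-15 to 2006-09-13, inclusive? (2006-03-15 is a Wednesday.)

26

2006-03-15 is a Wednesday; the first Tuesday on or after it is 2006-03-21 (6 days later).
From 2006-03-21 to 2006-09-13: 10 + 30 + 31 + 30 + 31 + 31 + 13 = 176 days (rest of March, April, May, June, July, August, September).
176 ÷ 7 = 25 full weeks with remainder 1, so 25 more Tuesdays after the first → 26.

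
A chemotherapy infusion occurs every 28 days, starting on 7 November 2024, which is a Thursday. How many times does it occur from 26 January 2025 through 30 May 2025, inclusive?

Occurrences land 28·i days after 7 November 2024 for i = 0, 1, 2, …
26 January 2025 is 80 days after the start; 80 ÷ 28 = 2 remainder 24; since the remainder is 24, round up to i = 3. First occurrence in the window: #4 on 30 January 2025 (3×28 = 84 days in).
30 May 2025 is 204 days after the start; 204 ÷ 28 = 7 remainder 8. Last occurrence in the window: #8 on 22 May 2025.
Occurrences #4 through #8: 5 in total.

5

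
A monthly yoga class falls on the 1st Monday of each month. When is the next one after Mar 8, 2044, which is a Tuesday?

Apr 4, 2044

Mar 2044 starts on a Tuesday, so its 1st Monday is Mar 7, 2044 (6 days in).
That is not after Mar 8, 2044, so look at Apr 2044.
Apr 2044 starts on a Friday, so its 1st Monday is Apr 4, 2044 (3 days in).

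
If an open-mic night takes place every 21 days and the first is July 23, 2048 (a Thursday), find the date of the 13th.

April 1, 2049

The 13th occurrence is 12 intervals after the first: 12 × 21 = 252 days after July 23, 2048.
July has 31 days — 8 days to the end of July leaves 244.
August has 31 days (213 left).
September has 30 days (183 left).
October has 31 days (152 left).
November has 30 days (122 left).
December has 31 days (91 left).
January has 31 days (60 left).
February has 28 days (32 left).
March has 31 days (1 left).
1 day into April → April 1, 2049.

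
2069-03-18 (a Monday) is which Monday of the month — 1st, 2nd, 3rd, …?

3rd

Day 18 falls in week ⌈18/7⌉ of the month.
Days 1–7 hold the 1st Monday, 8–14 the 2nd, 15–21 the 3rd, 22–28 the 4th, 29–31 the 5th.
18 is in the range for the 3rd.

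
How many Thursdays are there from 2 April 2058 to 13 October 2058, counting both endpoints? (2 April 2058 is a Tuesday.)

28

2 April 2058 is a Tuesday; the first Thursday on or after it is 4 April 2058 (2 days later).
From 4 April 2058 to 13 October 2058: 26 + 31 + 30 + 31 + 31 + 30 + 13 = 192 days (rest of April, May, June, July, August, September, October).
192 ÷ 7 = 27 full weeks with remainder 3, so 27 more Thursdays after the first → 28.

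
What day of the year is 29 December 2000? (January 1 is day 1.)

Days in months before December: 31 + 29 + 31 + 30 + 31 + 30 + 31 + 31 + 30 + 31 + 30 = 335.
Plus 29 days into December → day 364.

364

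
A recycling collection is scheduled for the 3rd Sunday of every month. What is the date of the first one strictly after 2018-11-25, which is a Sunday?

2018-12-16

November 2018 starts on a Thursday; its first Sunday is the 4th, so the 3rd Sunday is the 18th — 2018-11-18.
That is not after 2018-11-25, so look at December 2018.
December 2018 starts on a Saturday; its first Sunday is the 2nd, so the 3rd Sunday is the 16th — 2018-12-16.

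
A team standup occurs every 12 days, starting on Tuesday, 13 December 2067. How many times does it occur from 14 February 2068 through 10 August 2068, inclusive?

15

Occurrences land 12·i days after 13 December 2067 for i = 0, 1, 2, …
14 February 2068 is 63 days after the start; 63 ÷ 12 = 5 remainder 3; since the remainder is 3, round up to i = 6. First occurrence in the window: #7 on 23 February 2068 (6×12 = 72 days in).
10 August 2068 is 241 days after the start; 241 ÷ 12 = 20 remainder 1. Last occurrence in the window: #21 on 9 August 2068.
Occurrences #7 through #21: 15 in total.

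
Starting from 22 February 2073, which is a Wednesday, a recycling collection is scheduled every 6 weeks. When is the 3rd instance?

The 3rd occurrence is 2 intervals after the first: 2 × 42 = 84 days after 22 February 2073.
February has 28 days — 6 days to the end of February leaves 78.
March has 31 days (47 left).
April has 30 days (17 left).
17 days into May → 17 May 2073.

17 May 2073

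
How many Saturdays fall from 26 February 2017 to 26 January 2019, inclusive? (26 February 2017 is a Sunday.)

100

26 February 2017 is a Sunday; the first Saturday on or after it is 4 March 2017 (6 days later).
From 4 March 2017 to 26 January 2019: 302 + 365 + 26 = 693 days (rest of 2017, 2018, to 26 January 2019 in 2019).
693 ÷ 7 = 99 full weeks with remainder 0, so 99 more Saturdays after the first → 100.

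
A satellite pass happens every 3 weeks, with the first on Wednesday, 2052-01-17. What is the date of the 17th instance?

2052-12-18

The 17th occurrence is 16 intervals after the first: 16 × 21 = 336 days after 2052-01-17.
January has 31 days — 14 days to the end of January leaves 322.
February has 29 days (293 left).
March has 31 days (262 left).
April has 30 days (232 left).
May has 31 days (201 left).
June has 30 days (171 left).
July has 31 days (140 left).
August has 31 days (109 left).
September has 30 days (79 left).
October has 31 days (48 left).
November has 30 days (18 left).
18 days into December → 2052-12-18.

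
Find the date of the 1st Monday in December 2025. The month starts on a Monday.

1 December 2025

December 2025 begins on a Monday, so the first Monday is December 1.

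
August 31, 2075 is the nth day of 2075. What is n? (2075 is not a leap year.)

243

Days in months before August: 31 + 28 + 31 + 30 + 31 + 30 + 31 = 212.
Plus 31 days into August → day 243.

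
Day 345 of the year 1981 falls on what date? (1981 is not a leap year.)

December 11, 1981

January has 31 days (345 − 31 = 314 remain).
February has 28 days (314 − 28 = 286 remain).
March has 31 days (286 − 31 = 255 remain).
April has 30 days (255 − 30 = 225 remain).
May has 31 days (225 − 31 = 194 remain).
June has 30 days (194 − 30 = 164 remain).
July has 31 days (164 − 31 = 133 remain).
August has 31 days (133 − 31 = 102 remain).
September has 30 days (102 − 30 = 72 remain).
October has 31 days (72 − 31 = 41 remain).
November has 30 days (41 − 30 = 11 remain).
11 into December → December 11.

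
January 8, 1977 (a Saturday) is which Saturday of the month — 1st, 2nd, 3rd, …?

Day 8 falls in week ⌈8/7⌉ of the month.
Days 1–7 hold the 1st Saturday, 8–14 the 2nd, 15–21 the 3rd, 22–28 the 4th, 29–31 the 5th.
8 is in the range for the 2nd.

2nd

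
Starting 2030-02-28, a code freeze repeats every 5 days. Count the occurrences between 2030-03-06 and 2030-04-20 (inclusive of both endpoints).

9

Occurrences land 5·i days after 2030-02-28 for i = 0, 1, 2, …
2030-03-06 is 6 days after the start; 6 ÷ 5 = 1 remainder 1; since the remainder is 1, round up to i = 2. First occurrence in the window: #3 on 2030-03-10 (2×5 = 10 days in).
2030-04-20 is 51 days after the start; 51 ÷ 5 = 10 remainder 1. Last occurrence in the window: #11 on 2030-04-19.
Occurrences #3 through #11: 9 in total.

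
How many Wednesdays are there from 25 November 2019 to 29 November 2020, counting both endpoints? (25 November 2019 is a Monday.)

53

25 November 2019 is a Monday; the first Wednesday on or after it is 27 November 2019 (2 days later).
From 27 November 2019 to 29 November 2020: 34 + 334 = 368 days (rest of 2019, to 29 November 2020 in 2020).
368 ÷ 7 = 52 full weeks with remainder 4, so 52 more Wednesdays after the first → 53.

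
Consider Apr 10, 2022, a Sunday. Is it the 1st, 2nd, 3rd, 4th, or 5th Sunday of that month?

2nd

Day 10 falls in week ⌈10/7⌉ of the month.
Days 1–7 hold the 1st Sunday, 8–14 the 2nd, 15–21 the 3rd, 22–28 the 4th, 29–31 the 5th.
10 is in the range for the 2nd.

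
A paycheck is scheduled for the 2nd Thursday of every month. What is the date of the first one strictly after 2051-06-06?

2051-06-08

June 2051 starts on a Thursday; its first Thursday is the 1st, so the 2nd Thursday is the 8th — 2051-06-08.
2051-06-08 is after 2051-06-06, so that is the next one.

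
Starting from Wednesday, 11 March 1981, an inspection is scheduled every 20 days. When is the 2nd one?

31 March 1981

The 2nd occurrence is 1 interval after the first: 1 × 20 = 20 days after 11 March 1981.
20 days later is 31 March 1981.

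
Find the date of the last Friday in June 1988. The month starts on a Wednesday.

June 1988 begins on a Wednesday, so the first Friday is June 3 (2 days later).
June 1988 has 30 days. Adding weeks: 3, 10, 17, 24 — the last one ≤ 30 is the 24th.

June 24, 1988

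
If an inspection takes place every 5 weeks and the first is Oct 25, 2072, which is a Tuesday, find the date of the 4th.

The 4th occurrence is 3 intervals after the first: 3 × 35 = 105 days after Oct 25, 2072.
Oct has 31 days — 6 days to the end of Oct leaves 99.
Nov has 30 days (69 left).
Dec has 31 days (38 left).
Jan has 31 days (7 left).
7 days into Feb → Feb 7, 2073.

Feb 7, 2073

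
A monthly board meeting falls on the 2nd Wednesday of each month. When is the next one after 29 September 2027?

September 2027 starts on a Wednesday; its first Wednesday is the 1st, so the 2nd Wednesday is the 8th — 8 September 2027.
That is not after 29 September 2027, so look at October 2027.
October 2027 starts on a Friday; its first Wednesday is the 6th, so the 2nd Wednesday is the 13th — 13 October 2027.

13 October 2027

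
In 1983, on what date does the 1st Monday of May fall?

May 1983 begins on a Sunday, so the first Monday is May 2 (1 day later).

2 May 1983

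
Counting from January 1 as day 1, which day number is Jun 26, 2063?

Days in months before Jun: 31 + 28 + 31 + 30 + 31 = 151.
Plus 26 days into Jun → day 177.

177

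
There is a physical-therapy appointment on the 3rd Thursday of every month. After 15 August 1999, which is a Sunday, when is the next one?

August 1999 starts on a Sunday; its first Thursday is the 5th, so the 3rd Thursday is the 19th — 19 August 1999.
19 August 1999 is after 15 August 1999, so that is the next one.

19 August 1999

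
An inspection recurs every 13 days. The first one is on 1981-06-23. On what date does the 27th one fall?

The 27th occurrence is 26 intervals after the first: 26 × 13 = 338 days after 1981-06-23.
June has 30 days — 7 days to the end of June leaves 331.
July has 31 days (300 left).
August has 31 days (269 left).
September has 30 days (239 left).
October has 31 days (208 left).
November has 30 days (178 left).
December has 31 days (147 left).
January has 31 days (116 left).
February has 28 days (88 left).
March has 31 days (57 left).
April has 30 days (27 left).
27 days into May → 1982-05-27.

1982-05-27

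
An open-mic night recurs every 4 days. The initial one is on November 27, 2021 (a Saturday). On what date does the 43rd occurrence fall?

The 43rd occurrence is 42 intervals after the first: 42 × 4 = 168 days after November 27, 2021.
November has 30 days — 3 days to the end of November leaves 165.
December has 31 days (134 left).
January has 31 days (103 left).
February has 28 days (75 left).
March has 31 days (44 left).
April has 30 days (14 left).
14 days into May → May 14, 2022.

May 14, 2022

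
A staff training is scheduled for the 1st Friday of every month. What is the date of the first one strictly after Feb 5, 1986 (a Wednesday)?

Feb 1986 starts on a Saturday, so its 1st Friday is Feb 7, 1986 (6 days in).
Feb 7, 1986 is after Feb 5, 1986, so that is the next one.

Feb 7, 1986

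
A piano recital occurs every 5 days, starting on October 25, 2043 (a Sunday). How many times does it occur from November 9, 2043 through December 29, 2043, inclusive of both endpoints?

11

Occurrences land 5·i days after October 25, 2043 for i = 0, 1, 2, …
November 9, 2043 is 15 days after the start; 15 ÷ 5 = 3 remainder 0. First occurrence in the window: #4 on November 9, 2043 (3×5 = 15 days in).
December 29, 2043 is 65 days after the start; 65 ÷ 5 = 13 remainder 0. Last occurrence in the window: #14 on December 29, 2043.
Occurrences #4 through #14: 11 in total.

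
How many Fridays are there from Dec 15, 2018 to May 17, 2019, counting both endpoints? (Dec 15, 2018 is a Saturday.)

Dec 15, 2018 is a Saturday; the first Friday on or after it is Dec 21, 2018 (6 days later).
From Dec 21, 2018 to May 17, 2019: 10 + 31 + 28 + 31 + 30 + 17 = 147 days (rest of Dec, Jan, Feb, Mar, Apr, May).
147 ÷ 7 = 21 full weeks with remainder 0, so 21 more Fridays after the first → 22.

22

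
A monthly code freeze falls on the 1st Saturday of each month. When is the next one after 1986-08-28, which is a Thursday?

1986-09-06

August 1986 starts on a Friday, so its 1st Saturday is 1986-08-02 (1 day in).
That is not after 1986-08-28, so look at September 1986.
September 1986 starts on a Monday, so its 1st Saturday is 1986-09-06 (5 days in).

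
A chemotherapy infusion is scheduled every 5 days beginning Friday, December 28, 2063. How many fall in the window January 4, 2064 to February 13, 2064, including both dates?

8

Occurrences land 5·i days after December 28, 2063 for i = 0, 1, 2, …
January 4, 2064 is 7 days after the start; 7 ÷ 5 = 1 remainder 2; since the remainder is 2, round up to i = 2. First occurrence in the window: #3 on January 7, 2064 (2×5 = 10 days in).
February 13, 2064 is 47 days after the start; 47 ÷ 5 = 9 remainder 2. Last occurrence in the window: #10 on February 11, 2064.
Occurrences #3 through #10: 8 in total.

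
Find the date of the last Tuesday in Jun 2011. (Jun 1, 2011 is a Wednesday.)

Jun 28, 2011

Jun 2011 begins on a Wednesday, so the first Tuesday is Jun 7 (6 days later).
Jun 2011 has 30 days. Adding weeks: 7, 14, 21, 28 — the last one ≤ 30 is the 28th.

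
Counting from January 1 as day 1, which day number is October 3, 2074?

276

Days in months before October: 31 + 28 + 31 + 30 + 31 + 30 + 31 + 31 + 30 = 273.
Plus 3 days into October → day 276.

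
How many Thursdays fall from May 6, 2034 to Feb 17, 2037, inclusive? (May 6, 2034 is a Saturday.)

145

May 6, 2034 is a Saturday; the first Thursday on or after it is May 11, 2034 (5 days later).
From May 11, 2034 to Feb 17, 2037: 234 + 365 + 366 + 48 = 1013 days (rest of 2034, 2035, 2036, to Feb 17, 2037 in 2037).
1013 ÷ 7 = 144 full weeks with remainder 5, so 144 more Thursdays after the first → 145.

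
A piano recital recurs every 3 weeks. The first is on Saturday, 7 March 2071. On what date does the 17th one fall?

The 17th occurrence is 16 intervals after the first: 16 × 21 = 336 days after 7 March 2071.
March has 31 days — 24 days to the end of March leaves 312.
April has 30 days (282 left).
May has 31 days (251 left).
June has 30 days (221 left).
July has 31 days (190 left).
August has 31 days (159 left).
September has 30 days (129 left).
October has 31 days (98 left).
November has 30 days (68 left).
December has 31 days (37 left).
January has 31 days (6 left).
6 days into February → 6 February 2072.

6 February 2072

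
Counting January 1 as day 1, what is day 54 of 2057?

January has 31 days (54 − 31 = 23 remain).
23 into February → February 23.

February 23, 2057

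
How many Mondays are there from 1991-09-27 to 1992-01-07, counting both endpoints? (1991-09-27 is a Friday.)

15

1991-09-27 is a Friday; the first Monday on or after it is 1991-09-30 (3 days later).
From 1991-09-30 to 1992-01-07: 0 + 31 + 30 + 31 + 7 = 99 days (rest of September, October, November, December, January).
99 ÷ 7 = 14 full weeks with remainder 1, so 14 more Mondays after the first → 15.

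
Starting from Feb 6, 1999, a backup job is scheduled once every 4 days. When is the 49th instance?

Aug 17, 1999

The 49th occurrence is 48 intervals after the first: 48 × 4 = 192 days after Feb 6, 1999.
Feb has 28 days — 22 days to the end of Feb leaves 170.
Mar has 31 days (139 left).
Apr has 30 days (109 left).
May has 31 days (78 left).
Jun has 30 days (48 left).
Jul has 31 days (17 left).
17 days into Aug → Aug 17, 1999.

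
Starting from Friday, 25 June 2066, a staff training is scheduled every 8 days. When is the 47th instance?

28 June 2067

The 47th occurrence is 46 intervals after the first: 46 × 8 = 368 days after 25 June 2066.
June has 30 days — 5 days to the end of June leaves 363.
July has 31 days (332 left).
August has 31 days (301 left).
September has 30 days (271 left).
October has 31 days (240 left).
November has 30 days (210 left).
December has 31 days (179 left).
January has 31 days (148 left).
February has 28 days (120 left).
March has 31 days (89 left).
April has 30 days (59 left).
May has 31 days (28 left).
28 days into June → 28 June 2067.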